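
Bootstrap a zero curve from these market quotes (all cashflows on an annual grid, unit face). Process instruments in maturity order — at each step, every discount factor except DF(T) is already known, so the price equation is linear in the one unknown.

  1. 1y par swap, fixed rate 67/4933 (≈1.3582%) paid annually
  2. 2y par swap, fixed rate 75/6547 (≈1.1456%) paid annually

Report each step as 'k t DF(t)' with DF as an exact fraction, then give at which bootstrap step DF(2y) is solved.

1 1 4933/5000
2 2 391/400
DF(2y) is solved at step 2

step 1 [1y] swap r/1=67/4933: DF=(1 − 67/4933·(0))/(1+67/4933) = 4933/5000 ≈ 0.986600
step 2 [2y] swap r/1=75/6547: DF=(1 − 75/6547·(0.986600))/(1+75/6547) = 391/400 ≈ 0.977500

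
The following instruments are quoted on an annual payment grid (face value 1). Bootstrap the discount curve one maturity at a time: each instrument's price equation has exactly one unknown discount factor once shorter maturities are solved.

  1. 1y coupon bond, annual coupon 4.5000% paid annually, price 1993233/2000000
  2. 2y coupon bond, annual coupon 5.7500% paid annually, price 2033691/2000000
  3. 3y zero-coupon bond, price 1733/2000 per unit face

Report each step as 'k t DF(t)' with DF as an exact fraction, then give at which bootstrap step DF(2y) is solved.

step 1 [1y] bond c/1=9/200: DF=(1993233/2000000 − 9/200·(0))/(1+9/200) = 9537/10000 ≈ 0.953700
step 2 [2y] bond c/1=23/400: DF=(2033691/2000000 − 23/400·(0.953700))/(1+23/400) = 9097/10000 ≈ 0.909700
step 3 [3y] zero: DF = P = 1733/2000 ≈ 0.866500

1 1 9537/10000
2 2 9097/10000
3 3 1733/2000
DF(2y) is solved at step 2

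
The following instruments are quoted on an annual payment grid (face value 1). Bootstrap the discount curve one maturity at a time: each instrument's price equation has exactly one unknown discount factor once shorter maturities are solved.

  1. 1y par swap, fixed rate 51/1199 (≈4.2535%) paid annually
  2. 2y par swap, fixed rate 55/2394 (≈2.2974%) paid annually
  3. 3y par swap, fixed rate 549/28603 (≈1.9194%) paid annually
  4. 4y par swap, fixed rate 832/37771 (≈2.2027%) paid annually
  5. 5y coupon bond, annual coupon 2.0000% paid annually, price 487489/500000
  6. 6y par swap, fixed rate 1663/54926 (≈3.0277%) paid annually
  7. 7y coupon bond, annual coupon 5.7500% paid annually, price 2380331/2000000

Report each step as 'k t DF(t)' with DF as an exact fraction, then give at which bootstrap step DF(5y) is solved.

1 1 1199/1250
2 2 239/250
3 3 9451/10000
4 4 573/625
5 5 4409/5000
6 6 8337/10000
7 7 2067/2500
DF(5y) is solved at step 5

step 1 [1y] swap r/1=51/1199: DF=(1 − 51/1199·(0))/(1+51/1199) = 1199/1250 ≈ 0.959200
step 2 [2y] swap r/1=55/2394: DF=(1 − 55/2394·(0.959200))/(1+55/2394) = 239/250 ≈ 0.956000
step 3 [3y] swap r/1=549/28603: DF=(1 − 549/28603·(0.959200+0.956000))/(1+549/28603) = 9451/10000 ≈ 0.945100
step 4 [4y] swap r/1=832/37771: DF=(1 − 832/37771·(0.959200+0.956000+0.945100))/(1+832/37771) = 573/625 ≈ 0.916800
step 5 [5y] bond c/1=1/50: DF=(487489/500000 − 1/50·(0.959200+0.956000+0.945100+0.916800))/(1+1/50) = 4409/5000 ≈ 0.881800
step 6 [6y] swap r/1=1663/54926: DF=(1 − 1663/54926·(0.959200+0.956000+0.945100+0.916800+0.881800))/(1+1663/54926) = 8337/10000 ≈ 0.833700
step 7 [7y] bond c/1=23/400: DF=(2380331/2000000 − 23/400·(0.959200+0.956000+0.945100+0.916800+0.881800+0.833700))/(1+23/400) = 2067/2500 ≈ 0.826800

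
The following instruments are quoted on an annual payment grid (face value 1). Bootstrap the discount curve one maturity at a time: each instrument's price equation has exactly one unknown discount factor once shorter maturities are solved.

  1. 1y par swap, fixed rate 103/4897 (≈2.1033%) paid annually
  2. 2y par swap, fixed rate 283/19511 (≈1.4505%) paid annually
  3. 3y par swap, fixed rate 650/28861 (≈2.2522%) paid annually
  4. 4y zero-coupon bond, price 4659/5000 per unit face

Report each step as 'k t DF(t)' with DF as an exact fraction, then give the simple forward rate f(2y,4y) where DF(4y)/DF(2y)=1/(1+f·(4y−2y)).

step 1 [1y] swap r/1=103/4897: DF=(1 − 103/4897·(0))/(1+103/4897) = 4897/5000 ≈ 0.979400
step 2 [2y] swap r/1=283/19511: DF=(1 − 283/19511·(0.979400))/(1+283/19511) = 9717/10000 ≈ 0.971700
step 3 [3y] swap r/1=650/28861: DF=(1 − 650/28861·(0.979400+0.971700))/(1+650/28861) = 187/200 ≈ 0.935000
step 4 [4y] zero: DF = P = 4659/5000 ≈ 0.931800

1 1 4897/5000
2 2 9717/10000
3 3 187/200
4 4 4659/5000
f(2y,4y) = ((9717/10000)/(4659/5000) − 1)/(2) = 133/6212 ≈ 2.1410%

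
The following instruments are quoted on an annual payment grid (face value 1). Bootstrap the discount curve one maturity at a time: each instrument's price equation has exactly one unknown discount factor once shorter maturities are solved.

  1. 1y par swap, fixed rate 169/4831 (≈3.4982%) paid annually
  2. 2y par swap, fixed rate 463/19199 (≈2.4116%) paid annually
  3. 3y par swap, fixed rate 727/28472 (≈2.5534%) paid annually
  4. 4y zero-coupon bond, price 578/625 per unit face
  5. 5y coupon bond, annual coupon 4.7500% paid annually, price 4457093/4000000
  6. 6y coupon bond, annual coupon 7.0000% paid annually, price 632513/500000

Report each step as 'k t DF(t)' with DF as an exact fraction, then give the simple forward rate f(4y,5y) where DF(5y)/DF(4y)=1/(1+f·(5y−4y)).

1 1 4831/5000
2 2 9537/10000
3 3 9273/10000
4 4 578/625
5 5 8927/10000
6 6 8771/10000
f(4y,5y) = ((578/625)/(8927/10000) − 1)/(1) = 321/8927 ≈ 3.5958%

step 1 [1y] swap r/1=169/4831: DF=(1 − 169/4831·(0))/(1+169/4831) = 4831/5000 ≈ 0.966200
step 2 [2y] swap r/1=463/19199: DF=(1 − 463/19199·(0.966200))/(1+463/19199) = 9537/10000 ≈ 0.953700
step 3 [3y] swap r/1=727/28472: DF=(1 − 727/28472·(0.966200+0.953700))/(1+727/28472) = 9273/10000 ≈ 0.927300
step 4 [4y] zero: DF = P = 578/625 ≈ 0.924800
step 5 [5y] bond c/1=19/400: DF=(4457093/4000000 − 19/400·(0.966200+0.953700+0.927300+0.924800))/(1+19/400) = 8927/10000 ≈ 0.892700
step 6 [6y] bond c/1=7/100: DF=(632513/500000 − 7/100·(0.966200+0.953700+0.927300+0.924800+0.892700))/(1+7/100) = 8771/10000 ≈ 0.877100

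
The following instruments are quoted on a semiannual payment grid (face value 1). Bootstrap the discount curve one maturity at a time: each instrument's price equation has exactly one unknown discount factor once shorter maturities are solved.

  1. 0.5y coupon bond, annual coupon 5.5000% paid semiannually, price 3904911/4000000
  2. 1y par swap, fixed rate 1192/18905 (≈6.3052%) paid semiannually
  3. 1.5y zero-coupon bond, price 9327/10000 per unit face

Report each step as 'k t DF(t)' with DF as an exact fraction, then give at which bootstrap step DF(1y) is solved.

step 1 [0.5y] bond c/2=11/400: DF=(3904911/4000000 − 11/400·(0))/(1+11/400) = 9501/10000 ≈ 0.950100
step 2 [1y] swap r/2=596/18905: DF=(1 − 596/18905·(0.950100))/(1+596/18905) = 2351/2500 ≈ 0.940400
step 3 [1.5y] zero: DF = P = 9327/10000 ≈ 0.932700

1 1/2 9501/10000
2 1 2351/2500
3 3/2 9327/10000
DF(1y) is solved at step 2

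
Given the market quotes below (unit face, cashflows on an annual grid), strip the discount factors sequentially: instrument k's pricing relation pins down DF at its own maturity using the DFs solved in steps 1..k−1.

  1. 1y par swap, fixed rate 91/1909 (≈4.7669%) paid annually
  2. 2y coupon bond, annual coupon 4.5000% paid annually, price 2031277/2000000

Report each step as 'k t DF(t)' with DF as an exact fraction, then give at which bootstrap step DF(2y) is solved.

1 1 1909/2000
2 2 2327/2500
DF(2y) is solved at step 2

step 1 [1y] swap r/1=91/1909: DF=(1 − 91/1909·(0))/(1+91/1909) = 1909/2000 ≈ 0.954500
step 2 [2y] bond c/1=9/200: DF=(2031277/2000000 − 9/200·(0.954500))/(1+9/200) = 2327/2500 ≈ 0.930800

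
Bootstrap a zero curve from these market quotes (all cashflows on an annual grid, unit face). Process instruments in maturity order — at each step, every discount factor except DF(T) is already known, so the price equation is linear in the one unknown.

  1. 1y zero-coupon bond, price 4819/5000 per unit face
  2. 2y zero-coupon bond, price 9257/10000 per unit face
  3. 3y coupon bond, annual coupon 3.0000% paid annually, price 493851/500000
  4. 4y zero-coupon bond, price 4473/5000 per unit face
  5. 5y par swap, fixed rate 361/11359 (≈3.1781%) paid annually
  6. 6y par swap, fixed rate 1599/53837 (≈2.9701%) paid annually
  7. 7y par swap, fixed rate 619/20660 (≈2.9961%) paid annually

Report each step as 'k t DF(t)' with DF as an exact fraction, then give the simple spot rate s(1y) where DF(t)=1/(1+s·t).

1 1 4819/5000
2 2 9257/10000
3 3 9039/10000
4 4 4473/5000
5 5 2139/2500
6 6 8401/10000
7 7 8143/10000
s(1y) = (1/(4819/5000) − 1)/(1) = 181/4819 ≈ 3.7560%

step 1 [1y] zero: DF = P = 4819/5000 ≈ 0.963800
step 2 [2y] zero: DF = P = 9257/10000 ≈ 0.925700
step 3 [3y] bond c/1=3/100: DF=(493851/500000 − 3/100·(0.963800+0.925700))/(1+3/100) = 9039/10000 ≈ 0.903900
step 4 [4y] zero: DF = P = 4473/5000 ≈ 0.894600
step 5 [5y] swap r/1=361/11359: DF=(1 − 361/11359·(0.963800+0.925700+0.903900+0.894600))/(1+361/11359) = 2139/2500 ≈ 0.855600
step 6 [6y] swap r/1=1599/53837: DF=(1 − 1599/53837·(0.963800+0.925700+0.903900+0.894600+0.855600))/(1+1599/53837) = 8401/10000 ≈ 0.840100
step 7 [7y] swap r/1=619/20660: DF=(1 − 619/20660·(0.963800+0.925700+0.903900+0.894600+0.855600+0.840100))/(1+619/20660) = 8143/10000 ≈ 0.814300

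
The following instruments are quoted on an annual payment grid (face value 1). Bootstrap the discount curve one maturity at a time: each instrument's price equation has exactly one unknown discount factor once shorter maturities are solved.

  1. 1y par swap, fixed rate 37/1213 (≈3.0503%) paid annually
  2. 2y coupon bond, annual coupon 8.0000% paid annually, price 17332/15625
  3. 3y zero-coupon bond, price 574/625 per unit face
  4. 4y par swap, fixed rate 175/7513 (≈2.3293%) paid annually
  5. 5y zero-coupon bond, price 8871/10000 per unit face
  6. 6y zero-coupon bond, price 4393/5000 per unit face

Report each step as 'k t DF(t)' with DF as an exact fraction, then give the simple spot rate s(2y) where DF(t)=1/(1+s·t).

step 1 [1y] swap r/1=37/1213: DF=(1 − 37/1213·(0))/(1+37/1213) = 1213/1250 ≈ 0.970400
step 2 [2y] bond c/1=2/25: DF=(17332/15625 − 2/25·(0.970400))/(1+2/25) = 597/625 ≈ 0.955200
step 3 [3y] zero: DF = P = 574/625 ≈ 0.918400
step 4 [4y] swap r/1=175/7513: DF=(1 − 175/7513·(0.970400+0.955200+0.918400))/(1+175/7513) = 73/80 ≈ 0.912500
step 5 [5y] zero: DF = P = 8871/10000 ≈ 0.887100
step 6 [6y] zero: DF = P = 4393/5000 ≈ 0.878600

1 1 1213/1250
2 2 597/625
3 3 574/625
4 4 73/80
5 5 8871/10000
6 6 4393/5000
s(2y) = (1/(597/625) − 1)/(2) = 14/597 ≈ 2.3451%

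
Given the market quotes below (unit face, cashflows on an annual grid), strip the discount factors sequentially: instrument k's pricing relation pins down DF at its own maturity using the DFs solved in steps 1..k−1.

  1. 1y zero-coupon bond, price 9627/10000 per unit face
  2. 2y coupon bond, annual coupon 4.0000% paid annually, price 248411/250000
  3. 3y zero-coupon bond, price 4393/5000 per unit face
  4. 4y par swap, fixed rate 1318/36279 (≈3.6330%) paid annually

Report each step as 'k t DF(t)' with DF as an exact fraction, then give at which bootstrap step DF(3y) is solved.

1 1 9627/10000
2 2 574/625
3 3 4393/5000
4 4 4341/5000
DF(3y) is solved at step 3

step 1 [1y] zero: DF = P = 9627/10000 ≈ 0.962700
step 2 [2y] bond c/1=1/25: DF=(248411/250000 − 1/25·(0.962700))/(1+1/25) = 574/625 ≈ 0.918400
step 3 [3y] zero: DF = P = 4393/5000 ≈ 0.878600
step 4 [4y] swap r/1=1318/36279: DF=(1 − 1318/36279·(0.962700+0.918400+0.878600))/(1+1318/36279) = 4341/5000 ≈ 0.868200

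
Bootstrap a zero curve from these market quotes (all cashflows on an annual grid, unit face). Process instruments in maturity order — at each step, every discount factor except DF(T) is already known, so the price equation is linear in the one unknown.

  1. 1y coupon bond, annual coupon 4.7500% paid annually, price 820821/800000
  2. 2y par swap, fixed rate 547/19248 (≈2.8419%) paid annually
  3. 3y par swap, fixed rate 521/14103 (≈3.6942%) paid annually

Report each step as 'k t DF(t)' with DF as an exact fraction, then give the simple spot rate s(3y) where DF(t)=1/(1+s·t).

step 1 [1y] bond c/1=19/400: DF=(820821/800000 − 19/400·(0))/(1+19/400) = 1959/2000 ≈ 0.979500
step 2 [2y] swap r/1=547/19248: DF=(1 − 547/19248·(0.979500))/(1+547/19248) = 9453/10000 ≈ 0.945300
step 3 [3y] swap r/1=521/14103: DF=(1 − 521/14103·(0.979500+0.945300))/(1+521/14103) = 4479/5000 ≈ 0.895800

1 1 1959/2000
2 2 9453/10000
3 3 4479/5000
s(3y) = (1/(4479/5000) − 1)/(3) = 521/13437 ≈ 3.8774%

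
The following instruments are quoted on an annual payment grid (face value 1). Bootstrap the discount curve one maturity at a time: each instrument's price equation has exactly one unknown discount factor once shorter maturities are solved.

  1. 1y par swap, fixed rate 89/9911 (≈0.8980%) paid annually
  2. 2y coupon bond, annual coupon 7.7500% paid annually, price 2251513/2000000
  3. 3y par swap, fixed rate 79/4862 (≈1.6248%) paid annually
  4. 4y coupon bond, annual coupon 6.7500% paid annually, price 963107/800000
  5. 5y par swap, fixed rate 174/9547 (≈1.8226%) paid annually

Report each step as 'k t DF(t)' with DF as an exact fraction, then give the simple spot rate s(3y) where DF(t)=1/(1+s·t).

1 1 9911/10000
2 2 1947/2000
3 3 4763/5000
4 4 9433/10000
5 5 913/1000
s(3y) = (1/(4763/5000) − 1)/(3) = 79/4763 ≈ 1.6586%

step 1 [1y] swap r/1=89/9911: DF=(1 − 89/9911·(0))/(1+89/9911) = 9911/10000 ≈ 0.991100
step 2 [2y] bond c/1=31/400: DF=(2251513/2000000 − 31/400·(0.991100))/(1+31/400) = 1947/2000 ≈ 0.973500
step 3 [3y] swap r/1=79/4862: DF=(1 − 79/4862·(0.991100+0.973500))/(1+79/4862) = 4763/5000 ≈ 0.952600
step 4 [4y] bond c/1=27/400: DF=(963107/800000 − 27/400·(0.991100+0.973500+0.952600))/(1+27/400) = 9433/10000 ≈ 0.943300
step 5 [5y] swap r/1=174/9547: DF=(1 − 174/9547·(0.991100+0.973500+0.952600+0.943300))/(1+174/9547) = 913/1000 ≈ 0.913000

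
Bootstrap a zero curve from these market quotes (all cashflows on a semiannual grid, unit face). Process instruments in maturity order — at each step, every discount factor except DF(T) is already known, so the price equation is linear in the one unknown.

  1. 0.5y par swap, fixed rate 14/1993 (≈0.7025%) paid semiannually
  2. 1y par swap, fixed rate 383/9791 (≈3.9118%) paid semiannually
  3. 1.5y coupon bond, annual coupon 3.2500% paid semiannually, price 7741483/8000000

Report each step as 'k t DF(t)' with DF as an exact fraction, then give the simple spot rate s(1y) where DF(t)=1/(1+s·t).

1 1/2 1993/2000
2 1 9617/10000
3 3/2 9209/10000
s(1y) = (1/(9617/10000) − 1)/(1) = 383/9617 ≈ 3.9825%

step 1 [0.5y] swap r/2=7/1993: DF=(1 − 7/1993·(0))/(1+7/1993) = 1993/2000 ≈ 0.996500
step 2 [1y] swap r/2=383/19582: DF=(1 − 383/19582·(0.996500))/(1+383/19582) = 9617/10000 ≈ 0.961700
step 3 [1.5y] bond c/2=13/800: DF=(7741483/8000000 − 13/800·(0.996500+0.961700))/(1+13/800) = 9209/10000 ≈ 0.920900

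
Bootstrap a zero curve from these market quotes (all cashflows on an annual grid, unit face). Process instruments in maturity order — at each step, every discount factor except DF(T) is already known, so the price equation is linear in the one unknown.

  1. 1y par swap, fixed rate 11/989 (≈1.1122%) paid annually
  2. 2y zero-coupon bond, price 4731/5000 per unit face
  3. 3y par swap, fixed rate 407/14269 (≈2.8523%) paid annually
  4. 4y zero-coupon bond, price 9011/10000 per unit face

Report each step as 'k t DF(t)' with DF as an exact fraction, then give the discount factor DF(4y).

1 1 989/1000
2 2 4731/5000
3 3 4593/5000
4 4 9011/10000
DF(4y) = 9011/10000 ≈ 0.901100

step 1 [1y] swap r/1=11/989: DF=(1 − 11/989·(0))/(1+11/989) = 989/1000 ≈ 0.989000
step 2 [2y] zero: DF = P = 4731/5000 ≈ 0.946200
step 3 [3y] swap r/1=407/14269: DF=(1 − 407/14269·(0.989000+0.946200))/(1+407/14269) = 4593/5000 ≈ 0.918600
step 4 [4y] zero: DF = P = 9011/10000 ≈ 0.901100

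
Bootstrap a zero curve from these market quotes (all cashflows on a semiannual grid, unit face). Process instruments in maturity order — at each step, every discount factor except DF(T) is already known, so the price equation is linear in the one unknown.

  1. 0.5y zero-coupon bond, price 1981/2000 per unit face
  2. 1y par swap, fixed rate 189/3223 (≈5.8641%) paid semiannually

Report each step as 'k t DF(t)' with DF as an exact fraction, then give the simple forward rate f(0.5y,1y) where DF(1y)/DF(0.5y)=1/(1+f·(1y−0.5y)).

1 1/2 1981/2000
2 1 9433/10000
f(0.5y,1y) = ((1981/2000)/(9433/10000) − 1)/(1/2) = 944/9433 ≈ 10.0074%

step 1 [0.5y] zero: DF = P = 1981/2000 ≈ 0.990500
step 2 [1y] swap r/2=189/6446: DF=(1 − 189/6446·(0.990500))/(1+189/6446) = 9433/10000 ≈ 0.943300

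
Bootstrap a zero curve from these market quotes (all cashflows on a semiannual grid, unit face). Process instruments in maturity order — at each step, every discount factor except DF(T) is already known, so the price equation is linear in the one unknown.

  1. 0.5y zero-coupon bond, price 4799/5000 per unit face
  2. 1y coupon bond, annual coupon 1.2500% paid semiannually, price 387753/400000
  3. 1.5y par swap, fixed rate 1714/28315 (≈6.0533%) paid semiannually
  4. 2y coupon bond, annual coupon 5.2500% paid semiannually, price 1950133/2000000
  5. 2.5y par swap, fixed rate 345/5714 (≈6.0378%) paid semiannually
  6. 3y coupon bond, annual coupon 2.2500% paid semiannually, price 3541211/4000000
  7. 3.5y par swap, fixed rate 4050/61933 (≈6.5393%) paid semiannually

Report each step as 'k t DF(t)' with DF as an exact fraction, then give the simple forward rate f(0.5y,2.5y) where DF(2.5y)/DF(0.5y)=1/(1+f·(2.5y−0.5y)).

1 1/2 4799/5000
2 1 4787/5000
3 3/2 9143/10000
4 2 8777/10000
5 5/2 431/500
6 3 4123/5000
7 7/2 319/400
f(0.5y,2.5y) = ((4799/5000)/(431/500) − 1)/(2) = 489/8620 ≈ 5.6729%

step 1 [0.5y] zero: DF = P = 4799/5000 ≈ 0.959800
step 2 [1y] bond c/2=1/160: DF=(387753/400000 − 1/160·(0.959800))/(1+1/160) = 4787/5000 ≈ 0.957400
step 3 [1.5y] swap r/2=857/28315: DF=(1 − 857/28315·(0.959800+0.957400))/(1+857/28315) = 9143/10000 ≈ 0.914300
step 4 [2y] bond c/2=21/800: DF=(1950133/2000000 − 21/800·(0.959800+0.957400+0.914300))/(1+21/800) = 8777/10000 ≈ 0.877700
step 5 [2.5y] swap r/2=345/11428: DF=(1 − 345/11428·(0.959800+0.957400+0.914300+0.877700))/(1+345/11428) = 431/500 ≈ 0.862000
step 6 [3y] bond c/2=9/800: DF=(3541211/4000000 − 9/800·(0.959800+0.957400+0.914300+0.877700+0.862000))/(1+9/800) = 4123/5000 ≈ 0.824600
step 7 [3.5y] swap r/2=2025/61933: DF=(1 − 2025/61933·(0.959800+0.957400+0.914300+0.877700+0.862000+0.824600))/(1+2025/61933) = 319/400 ≈ 0.797500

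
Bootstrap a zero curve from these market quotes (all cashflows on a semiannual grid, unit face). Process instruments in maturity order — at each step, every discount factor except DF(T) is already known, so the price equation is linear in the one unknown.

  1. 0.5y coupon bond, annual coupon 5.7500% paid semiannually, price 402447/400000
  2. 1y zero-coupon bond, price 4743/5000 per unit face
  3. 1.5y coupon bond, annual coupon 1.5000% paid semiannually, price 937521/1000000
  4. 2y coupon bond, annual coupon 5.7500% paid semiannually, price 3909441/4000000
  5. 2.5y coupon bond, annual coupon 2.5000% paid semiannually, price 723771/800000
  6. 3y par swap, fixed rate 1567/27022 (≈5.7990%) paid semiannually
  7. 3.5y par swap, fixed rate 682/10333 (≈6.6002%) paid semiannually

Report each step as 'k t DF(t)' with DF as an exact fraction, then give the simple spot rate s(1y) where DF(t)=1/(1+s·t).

1 1/2 489/500
2 1 4743/5000
3 3/2 4581/5000
4 2 4353/5000
5 5/2 8477/10000
6 3 8433/10000
7 7/2 3977/5000
s(1y) = (1/(4743/5000) − 1)/(1) = 257/4743 ≈ 5.4185%

step 1 [0.5y] bond c/2=23/800: DF=(402447/400000 − 23/800·(0))/(1+23/800) = 489/500 ≈ 0.978000
step 2 [1y] zero: DF = P = 4743/5000 ≈ 0.948600
step 3 [1.5y] bond c/2=3/400: DF=(937521/1000000 − 3/400·(0.978000+0.948600))/(1+3/400) = 4581/5000 ≈ 0.916200
step 4 [2y] bond c/2=23/800: DF=(3909441/4000000 − 23/800·(0.978000+0.948600+0.916200))/(1+23/800) = 4353/5000 ≈ 0.870600
step 5 [2.5y] bond c/2=1/80: DF=(723771/800000 − 1/80·(0.978000+0.948600+0.916200+0.870600))/(1+1/80) = 8477/10000 ≈ 0.847700
step 6 [3y] swap r/2=1567/54044: DF=(1 − 1567/54044·(0.978000+0.948600+0.916200+0.870600+0.847700))/(1+1567/54044) = 8433/10000 ≈ 0.843300
step 7 [3.5y] swap r/2=341/10333: DF=(1 − 341/10333·(0.978000+0.948600+0.916200+0.870600+0.847700+0.843300))/(1+341/10333) = 3977/5000 ≈ 0.795400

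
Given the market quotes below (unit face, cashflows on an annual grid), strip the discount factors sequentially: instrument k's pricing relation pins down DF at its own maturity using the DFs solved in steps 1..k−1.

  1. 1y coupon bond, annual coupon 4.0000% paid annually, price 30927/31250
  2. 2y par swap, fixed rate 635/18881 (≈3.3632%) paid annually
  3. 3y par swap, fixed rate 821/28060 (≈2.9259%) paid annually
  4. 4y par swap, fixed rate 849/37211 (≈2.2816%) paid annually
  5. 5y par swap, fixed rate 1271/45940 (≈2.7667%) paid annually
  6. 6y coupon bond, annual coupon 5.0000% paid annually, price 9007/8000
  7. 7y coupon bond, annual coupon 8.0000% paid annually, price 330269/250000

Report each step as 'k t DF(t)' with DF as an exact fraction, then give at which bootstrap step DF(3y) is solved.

1 1 2379/2500
2 2 1873/2000
3 3 9179/10000
4 4 9151/10000
5 5 8729/10000
6 6 1707/2000
7 7 8197/10000
DF(3y) is solved at step 3

step 1 [1y] bond c/1=1/25: DF=(30927/31250 − 1/25·(0))/(1+1/25) = 2379/2500 ≈ 0.951600
step 2 [2y] swap r/1=635/18881: DF=(1 − 635/18881·(0.951600))/(1+635/18881) = 1873/2000 ≈ 0.936500
step 3 [3y] swap r/1=821/28060: DF=(1 − 821/28060·(0.951600+0.936500))/(1+821/28060) = 9179/10000 ≈ 0.917900
step 4 [4y] swap r/1=849/37211: DF=(1 − 849/37211·(0.951600+0.936500+0.917900))/(1+849/37211) = 9151/10000 ≈ 0.915100
step 5 [5y] swap r/1=1271/45940: DF=(1 − 1271/45940·(0.951600+0.936500+0.917900+0.915100))/(1+1271/45940) = 8729/10000 ≈ 0.872900
step 6 [6y] bond c/1=1/20: DF=(9007/8000 − 1/20·(0.951600+0.936500+0.917900+0.915100+0.872900))/(1+1/20) = 1707/2000 ≈ 0.853500
step 7 [7y] bond c/1=2/25: DF=(330269/250000 − 2/25·(0.951600+0.936500+0.917900+0.915100+0.872900+0.853500))/(1+2/25) = 8197/10000 ≈ 0.819700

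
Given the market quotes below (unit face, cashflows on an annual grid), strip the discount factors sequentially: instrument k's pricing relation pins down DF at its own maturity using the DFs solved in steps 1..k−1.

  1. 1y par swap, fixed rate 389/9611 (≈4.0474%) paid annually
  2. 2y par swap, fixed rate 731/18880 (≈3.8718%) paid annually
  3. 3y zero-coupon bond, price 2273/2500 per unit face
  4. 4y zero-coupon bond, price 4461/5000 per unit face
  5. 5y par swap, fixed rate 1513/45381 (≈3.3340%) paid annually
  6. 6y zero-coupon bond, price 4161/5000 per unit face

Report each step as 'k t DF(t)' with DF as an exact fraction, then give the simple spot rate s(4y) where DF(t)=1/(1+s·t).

step 1 [1y] swap r/1=389/9611: DF=(1 − 389/9611·(0))/(1+389/9611) = 9611/10000 ≈ 0.961100
step 2 [2y] swap r/1=731/18880: DF=(1 − 731/18880·(0.961100))/(1+731/18880) = 9269/10000 ≈ 0.926900
step 3 [3y] zero: DF = P = 2273/2500 ≈ 0.909200
step 4 [4y] zero: DF = P = 4461/5000 ≈ 0.892200
step 5 [5y] swap r/1=1513/45381: DF=(1 − 1513/45381·(0.961100+0.926900+0.909200+0.892200))/(1+1513/45381) = 8487/10000 ≈ 0.848700
step 6 [6y] zero: DF = P = 4161/5000 ≈ 0.832200

1 1 9611/10000
2 2 9269/10000
3 3 2273/2500
4 4 4461/5000
5 5 8487/10000
6 6 4161/5000
s(4y) = (1/(4461/5000) − 1)/(4) = 539/17844 ≈ 3.0206%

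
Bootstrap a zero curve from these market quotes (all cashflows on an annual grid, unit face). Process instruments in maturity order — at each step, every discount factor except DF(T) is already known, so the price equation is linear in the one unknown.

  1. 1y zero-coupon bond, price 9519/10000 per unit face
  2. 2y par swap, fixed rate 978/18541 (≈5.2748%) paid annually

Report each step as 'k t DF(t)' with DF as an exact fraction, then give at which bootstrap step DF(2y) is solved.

step 1 [1y] zero: DF = P = 9519/10000 ≈ 0.951900
step 2 [2y] swap r/1=978/18541: DF=(1 − 978/18541·(0.951900))/(1+978/18541) = 4511/5000 ≈ 0.902200

1 1 9519/10000
2 2 4511/5000
DF(2y) is solved at step 2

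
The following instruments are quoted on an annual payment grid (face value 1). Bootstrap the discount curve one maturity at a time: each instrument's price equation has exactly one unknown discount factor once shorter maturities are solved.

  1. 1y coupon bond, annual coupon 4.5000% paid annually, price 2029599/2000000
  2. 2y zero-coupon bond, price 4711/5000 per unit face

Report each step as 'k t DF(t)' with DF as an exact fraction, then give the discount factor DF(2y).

step 1 [1y] bond c/1=9/200: DF=(2029599/2000000 − 9/200·(0))/(1+9/200) = 9711/10000 ≈ 0.971100
step 2 [2y] zero: DF = P = 4711/5000 ≈ 0.942200

1 1 9711/10000
2 2 4711/5000
DF(2y) = 4711/5000 ≈ 0.942200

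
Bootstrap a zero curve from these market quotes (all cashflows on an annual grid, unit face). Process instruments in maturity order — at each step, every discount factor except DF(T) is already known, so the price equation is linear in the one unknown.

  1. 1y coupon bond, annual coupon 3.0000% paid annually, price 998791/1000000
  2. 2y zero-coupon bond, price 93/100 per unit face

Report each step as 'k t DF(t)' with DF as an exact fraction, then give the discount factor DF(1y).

1 1 9697/10000
2 2 93/100
DF(1y) = 9697/10000 ≈ 0.969700

step 1 [1y] bond c/1=3/100: DF=(998791/1000000 − 3/100·(0))/(1+3/100) = 9697/10000 ≈ 0.969700
step 2 [2y] zero: DF = P = 93/100 ≈ 0.930000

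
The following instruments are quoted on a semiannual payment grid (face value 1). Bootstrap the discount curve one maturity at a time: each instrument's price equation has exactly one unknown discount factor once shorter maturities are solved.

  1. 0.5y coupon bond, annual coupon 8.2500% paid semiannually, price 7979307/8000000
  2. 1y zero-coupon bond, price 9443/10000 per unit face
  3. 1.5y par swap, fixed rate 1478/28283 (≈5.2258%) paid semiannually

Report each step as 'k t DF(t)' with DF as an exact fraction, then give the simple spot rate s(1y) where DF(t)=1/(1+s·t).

1 1/2 9579/10000
2 1 9443/10000
3 3/2 9261/10000
s(1y) = (1/(9443/10000) − 1)/(1) = 557/9443 ≈ 5.8985%

step 1 [0.5y] bond c/2=33/800: DF=(7979307/8000000 − 33/800·(0))/(1+33/800) = 9579/10000 ≈ 0.957900
step 2 [1y] zero: DF = P = 9443/10000 ≈ 0.944300
step 3 [1.5y] swap r/2=739/28283: DF=(1 − 739/28283·(0.957900+0.944300))/(1+739/28283) = 9261/10000 ≈ 0.926100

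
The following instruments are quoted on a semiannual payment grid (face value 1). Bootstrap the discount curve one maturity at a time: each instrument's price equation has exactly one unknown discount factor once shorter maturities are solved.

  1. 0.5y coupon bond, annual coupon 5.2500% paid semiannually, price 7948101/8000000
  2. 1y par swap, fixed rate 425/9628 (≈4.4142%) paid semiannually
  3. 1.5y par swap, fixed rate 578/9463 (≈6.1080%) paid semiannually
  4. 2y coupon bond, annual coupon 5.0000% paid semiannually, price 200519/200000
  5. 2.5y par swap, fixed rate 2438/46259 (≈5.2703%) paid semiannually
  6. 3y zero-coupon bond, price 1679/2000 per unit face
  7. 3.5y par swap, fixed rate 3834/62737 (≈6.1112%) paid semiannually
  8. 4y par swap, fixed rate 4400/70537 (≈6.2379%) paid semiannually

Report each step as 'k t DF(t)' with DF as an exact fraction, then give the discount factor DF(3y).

step 1 [0.5y] bond c/2=21/800: DF=(7948101/8000000 − 21/800·(0))/(1+21/800) = 9681/10000 ≈ 0.968100
step 2 [1y] swap r/2=425/19256: DF=(1 − 425/19256·(0.968100))/(1+425/19256) = 383/400 ≈ 0.957500
step 3 [1.5y] swap r/2=289/9463: DF=(1 − 289/9463·(0.968100+0.957500))/(1+289/9463) = 9133/10000 ≈ 0.913300
step 4 [2y] bond c/2=1/40: DF=(200519/200000 − 1/40·(0.968100+0.957500+0.913300))/(1+1/40) = 9089/10000 ≈ 0.908900
step 5 [2.5y] swap r/2=1219/46259: DF=(1 − 1219/46259·(0.968100+0.957500+0.913300+0.908900))/(1+1219/46259) = 8781/10000 ≈ 0.878100
step 6 [3y] zero: DF = P = 1679/2000 ≈ 0.839500
step 7 [3.5y] swap r/2=1917/62737: DF=(1 − 1917/62737·(0.968100+0.957500+0.913300+0.908900+0.878100+0.839500))/(1+1917/62737) = 8083/10000 ≈ 0.808300
step 8 [4y] swap r/2=2200/70537: DF=(1 − 2200/70537·(0.968100+0.957500+0.913300+0.908900+0.878100+0.839500+0.808300))/(1+2200/70537) = 39/50 ≈ 0.780000

1 1/2 9681/10000
2 1 383/400
3 3/2 9133/10000
4 2 9089/10000
5 5/2 8781/10000
6 3 1679/2000
7 7/2 8083/10000
8 4 39/50
DF(3y) = 1679/2000 ≈ 0.839500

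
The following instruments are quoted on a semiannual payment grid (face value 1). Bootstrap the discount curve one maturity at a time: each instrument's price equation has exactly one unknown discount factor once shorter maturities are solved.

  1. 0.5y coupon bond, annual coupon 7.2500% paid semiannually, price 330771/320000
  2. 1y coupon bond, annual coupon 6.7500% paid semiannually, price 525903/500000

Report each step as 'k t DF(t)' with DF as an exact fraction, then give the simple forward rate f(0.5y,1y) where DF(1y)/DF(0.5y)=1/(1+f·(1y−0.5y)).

step 1 [0.5y] bond c/2=29/800: DF=(330771/320000 − 29/800·(0))/(1+29/800) = 399/400 ≈ 0.997500
step 2 [1y] bond c/2=27/800: DF=(525903/500000 − 27/800·(0.997500))/(1+27/800) = 9849/10000 ≈ 0.984900

1 1/2 399/400
2 1 9849/10000
f(0.5y,1y) = ((399/400)/(9849/10000) − 1)/(1/2) = 12/469 ≈ 2.5586%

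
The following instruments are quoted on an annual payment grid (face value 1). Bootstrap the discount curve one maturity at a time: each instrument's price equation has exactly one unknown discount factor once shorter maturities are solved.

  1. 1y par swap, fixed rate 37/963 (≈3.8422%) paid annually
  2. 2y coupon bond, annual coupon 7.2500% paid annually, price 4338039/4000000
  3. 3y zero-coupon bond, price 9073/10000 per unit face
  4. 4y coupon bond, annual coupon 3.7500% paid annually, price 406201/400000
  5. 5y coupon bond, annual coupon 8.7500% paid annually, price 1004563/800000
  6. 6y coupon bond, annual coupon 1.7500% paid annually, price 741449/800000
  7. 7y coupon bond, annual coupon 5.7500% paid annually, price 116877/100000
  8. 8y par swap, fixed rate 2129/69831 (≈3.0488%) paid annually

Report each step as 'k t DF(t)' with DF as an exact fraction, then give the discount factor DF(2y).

1 1 963/1000
2 2 9461/10000
3 3 9073/10000
4 4 877/1000
5 5 343/400
6 6 4163/5000
7 7 13/16
8 8 7871/10000
DF(2y) = 9461/10000 ≈ 0.946100

step 1 [1y] swap r/1=37/963: DF=(1 − 37/963·(0))/(1+37/963) = 963/1000 ≈ 0.963000
step 2 [2y] bond c/1=29/400: DF=(4338039/4000000 − 29/400·(0.963000))/(1+29/400) = 9461/10000 ≈ 0.946100
step 3 [3y] zero: DF = P = 9073/10000 ≈ 0.907300
step 4 [4y] bond c/1=3/80: DF=(406201/400000 − 3/80·(0.963000+0.946100+0.907300))/(1+3/80) = 877/1000 ≈ 0.877000
step 5 [5y] bond c/1=7/80: DF=(1004563/800000 − 7/80·(0.963000+0.946100+0.907300+0.877000))/(1+7/80) = 343/400 ≈ 0.857500
step 6 [6y] bond c/1=7/400: DF=(741449/800000 − 7/400·(0.963000+0.946100+0.907300+0.877000+0.857500))/(1+7/400) = 4163/5000 ≈ 0.832600
step 7 [7y] bond c/1=23/400: DF=(116877/100000 − 23/400·(0.963000+0.946100+0.907300+0.877000+0.857500+0.832600))/(1+23/400) = 13/16 ≈ 0.812500
step 8 [8y] swap r/1=2129/69831: DF=(1 − 2129/69831·(0.963000+0.946100+0.907300+0.877000+0.857500+0.832600+0.812500))/(1+2129/69831) = 7871/10000 ≈ 0.787100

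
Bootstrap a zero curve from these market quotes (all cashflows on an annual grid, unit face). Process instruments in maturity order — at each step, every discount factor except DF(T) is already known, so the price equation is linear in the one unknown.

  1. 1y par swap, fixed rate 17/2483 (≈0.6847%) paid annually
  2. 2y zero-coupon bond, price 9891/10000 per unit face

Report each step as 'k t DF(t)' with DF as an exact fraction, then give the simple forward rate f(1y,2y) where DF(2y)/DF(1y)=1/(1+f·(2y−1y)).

1 1 2483/2500
2 2 9891/10000
f(1y,2y) = ((2483/2500)/(9891/10000) − 1)/(1) = 41/9891 ≈ 0.4145%

step 1 [1y] swap r/1=17/2483: DF=(1 − 17/2483·(0))/(1+17/2483) = 2483/2500 ≈ 0.993200
step 2 [2y] zero: DF = P = 9891/10000 ≈ 0.989100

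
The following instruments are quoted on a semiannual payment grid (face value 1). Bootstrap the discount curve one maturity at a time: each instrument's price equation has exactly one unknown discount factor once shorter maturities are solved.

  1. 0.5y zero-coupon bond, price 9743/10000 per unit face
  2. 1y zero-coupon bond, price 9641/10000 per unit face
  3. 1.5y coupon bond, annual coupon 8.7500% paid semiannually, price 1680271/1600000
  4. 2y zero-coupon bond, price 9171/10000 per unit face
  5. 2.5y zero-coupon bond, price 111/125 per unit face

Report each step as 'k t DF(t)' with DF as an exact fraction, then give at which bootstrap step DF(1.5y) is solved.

1 1/2 9743/10000
2 1 9641/10000
3 3/2 9249/10000
4 2 9171/10000
5 5/2 111/125
DF(1.5y) is solved at step 3

step 1 [0.5y] zero: DF = P = 9743/10000 ≈ 0.974300
step 2 [1y] zero: DF = P = 9641/10000 ≈ 0.964100
step 3 [1.5y] bond c/2=7/160: DF=(1680271/1600000 − 7/160·(0.974300+0.964100))/(1+7/160) = 9249/10000 ≈ 0.924900
step 4 [2y] zero: DF = P = 9171/10000 ≈ 0.917100
step 5 [2.5y] zero: DF = P = 111/125 ≈ 0.888000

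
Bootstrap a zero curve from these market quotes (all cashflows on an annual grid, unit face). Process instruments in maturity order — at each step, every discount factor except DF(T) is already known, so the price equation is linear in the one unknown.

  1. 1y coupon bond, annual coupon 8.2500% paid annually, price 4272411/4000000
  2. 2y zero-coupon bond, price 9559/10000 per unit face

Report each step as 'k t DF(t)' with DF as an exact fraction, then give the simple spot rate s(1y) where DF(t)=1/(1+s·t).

1 1 9867/10000
2 2 9559/10000
s(1y) = (1/(9867/10000) − 1)/(1) = 133/9867 ≈ 1.3479%

step 1 [1y] bond c/1=33/400: DF=(4272411/4000000 − 33/400·(0))/(1+33/400) = 9867/10000 ≈ 0.986700
step 2 [2y] zero: DF = P = 9559/10000 ≈ 0.955900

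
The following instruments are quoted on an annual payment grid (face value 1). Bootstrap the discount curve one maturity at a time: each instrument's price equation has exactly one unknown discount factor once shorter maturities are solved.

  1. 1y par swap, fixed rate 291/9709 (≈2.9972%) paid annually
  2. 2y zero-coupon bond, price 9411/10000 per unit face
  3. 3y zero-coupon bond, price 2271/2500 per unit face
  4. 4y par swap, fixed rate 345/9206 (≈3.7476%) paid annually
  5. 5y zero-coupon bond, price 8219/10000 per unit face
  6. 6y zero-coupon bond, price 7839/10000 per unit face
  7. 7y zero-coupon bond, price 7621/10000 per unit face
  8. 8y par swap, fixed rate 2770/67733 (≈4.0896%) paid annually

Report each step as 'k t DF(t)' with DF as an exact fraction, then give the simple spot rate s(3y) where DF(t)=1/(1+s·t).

1 1 9709/10000
2 2 9411/10000
3 3 2271/2500
4 4 431/500
5 5 8219/10000
6 6 7839/10000
7 7 7621/10000
8 8 723/1000
s(3y) = (1/(2271/2500) − 1)/(3) = 229/6813 ≈ 3.3612%

step 1 [1y] swap r/1=291/9709: DF=(1 − 291/9709·(0))/(1+291/9709) = 9709/10000 ≈ 0.970900
step 2 [2y] zero: DF = P = 9411/10000 ≈ 0.941100
step 3 [3y] zero: DF = P = 2271/2500 ≈ 0.908400
step 4 [4y] swap r/1=345/9206: DF=(1 − 345/9206·(0.970900+0.941100+0.908400))/(1+345/9206) = 431/500 ≈ 0.862000
step 5 [5y] zero: DF = P = 8219/10000 ≈ 0.821900
step 6 [6y] zero: DF = P = 7839/10000 ≈ 0.783900
step 7 [7y] zero: DF = P = 7621/10000 ≈ 0.762100
step 8 [8y] swap r/1=2770/67733: DF=(1 − 2770/67733·(0.970900+0.941100+0.908400+0.862000+0.821900+0.783900+0.762100))/(1+2770/67733) = 723/1000 ≈ 0.723000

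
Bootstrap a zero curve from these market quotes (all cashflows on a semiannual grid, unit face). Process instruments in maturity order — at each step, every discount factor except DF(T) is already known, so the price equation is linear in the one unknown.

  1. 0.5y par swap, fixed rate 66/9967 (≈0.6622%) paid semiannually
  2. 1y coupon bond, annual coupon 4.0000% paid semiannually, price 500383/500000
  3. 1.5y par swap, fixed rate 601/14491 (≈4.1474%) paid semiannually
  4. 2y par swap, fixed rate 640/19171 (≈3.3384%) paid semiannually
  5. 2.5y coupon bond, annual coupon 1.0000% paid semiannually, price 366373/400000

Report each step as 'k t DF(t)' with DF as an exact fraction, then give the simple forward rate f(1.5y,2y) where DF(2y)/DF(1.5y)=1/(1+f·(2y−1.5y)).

1 1/2 9967/10000
2 1 601/625
3 3/2 9399/10000
4 2 117/125
5 5/2 8923/10000
f(1.5y,2y) = ((9399/10000)/(117/125) − 1)/(1/2) = 1/120 ≈ 0.8333%

step 1 [0.5y] swap r/2=33/9967: DF=(1 − 33/9967·(0))/(1+33/9967) = 9967/10000 ≈ 0.996700
step 2 [1y] bond c/2=1/50: DF=(500383/500000 − 1/50·(0.996700))/(1+1/50) = 601/625 ≈ 0.961600
step 3 [1.5y] swap r/2=601/28982: DF=(1 − 601/28982·(0.996700+0.961600))/(1+601/28982) = 9399/10000 ≈ 0.939900
step 4 [2y] swap r/2=320/19171: DF=(1 − 320/19171·(0.996700+0.961600+0.939900))/(1+320/19171) = 117/125 ≈ 0.936000
step 5 [2.5y] bond c/2=1/200: DF=(366373/400000 − 1/200·(0.996700+0.961600+0.939900+0.936000))/(1+1/200) = 8923/10000 ≈ 0.892300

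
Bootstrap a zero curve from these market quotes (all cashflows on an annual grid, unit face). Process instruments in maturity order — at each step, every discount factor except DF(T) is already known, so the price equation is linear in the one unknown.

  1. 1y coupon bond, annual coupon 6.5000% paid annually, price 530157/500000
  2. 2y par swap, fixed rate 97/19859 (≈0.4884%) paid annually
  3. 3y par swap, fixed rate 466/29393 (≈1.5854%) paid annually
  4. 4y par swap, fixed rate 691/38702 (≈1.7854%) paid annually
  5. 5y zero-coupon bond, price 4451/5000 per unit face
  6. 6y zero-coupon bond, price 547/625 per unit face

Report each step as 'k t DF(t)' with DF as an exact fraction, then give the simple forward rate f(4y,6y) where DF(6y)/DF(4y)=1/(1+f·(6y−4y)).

1 1 2489/2500
2 2 9903/10000
3 3 4767/5000
4 4 9309/10000
5 5 4451/5000
6 6 547/625
f(4y,6y) = ((9309/10000)/(547/625) − 1)/(2) = 557/17504 ≈ 3.1821%

step 1 [1y] bond c/1=13/200: DF=(530157/500000 − 13/200·(0))/(1+13/200) = 2489/2500 ≈ 0.995600
step 2 [2y] swap r/1=97/19859: DF=(1 − 97/19859·(0.995600))/(1+97/19859) = 9903/10000 ≈ 0.990300
step 3 [3y] swap r/1=466/29393: DF=(1 − 466/29393·(0.995600+0.990300))/(1+466/29393) = 4767/5000 ≈ 0.953400
step 4 [4y] swap r/1=691/38702: DF=(1 − 691/38702·(0.995600+0.990300+0.953400))/(1+691/38702) = 9309/10000 ≈ 0.930900
step 5 [5y] zero: DF = P = 4451/5000 ≈ 0.890200
step 6 [6y] zero: DF = P = 547/625 ≈ 0.875200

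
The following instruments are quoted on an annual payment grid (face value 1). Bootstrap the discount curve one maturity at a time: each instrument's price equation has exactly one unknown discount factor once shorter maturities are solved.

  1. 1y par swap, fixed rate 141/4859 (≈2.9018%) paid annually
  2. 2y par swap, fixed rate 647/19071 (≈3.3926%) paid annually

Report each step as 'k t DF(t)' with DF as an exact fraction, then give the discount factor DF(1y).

step 1 [1y] swap r/1=141/4859: DF=(1 − 141/4859·(0))/(1+141/4859) = 4859/5000 ≈ 0.971800
step 2 [2y] swap r/1=647/19071: DF=(1 − 647/19071·(0.971800))/(1+647/19071) = 9353/10000 ≈ 0.935300

1 1 4859/5000
2 2 9353/10000
DF(1y) = 4859/5000 ≈ 0.971800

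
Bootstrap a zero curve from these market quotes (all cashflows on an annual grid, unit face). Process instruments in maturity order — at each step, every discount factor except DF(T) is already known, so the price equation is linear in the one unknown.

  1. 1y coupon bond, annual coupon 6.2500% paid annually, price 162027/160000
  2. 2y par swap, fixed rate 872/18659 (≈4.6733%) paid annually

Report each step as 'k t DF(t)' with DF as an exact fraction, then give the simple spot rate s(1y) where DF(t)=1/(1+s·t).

step 1 [1y] bond c/1=1/16: DF=(162027/160000 − 1/16·(0))/(1+1/16) = 9531/10000 ≈ 0.953100
step 2 [2y] swap r/1=872/18659: DF=(1 − 872/18659·(0.953100))/(1+872/18659) = 1141/1250 ≈ 0.912800

1 1 9531/10000
2 2 1141/1250
s(1y) = (1/(9531/10000) − 1)/(1) = 469/9531 ≈ 4.9208%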